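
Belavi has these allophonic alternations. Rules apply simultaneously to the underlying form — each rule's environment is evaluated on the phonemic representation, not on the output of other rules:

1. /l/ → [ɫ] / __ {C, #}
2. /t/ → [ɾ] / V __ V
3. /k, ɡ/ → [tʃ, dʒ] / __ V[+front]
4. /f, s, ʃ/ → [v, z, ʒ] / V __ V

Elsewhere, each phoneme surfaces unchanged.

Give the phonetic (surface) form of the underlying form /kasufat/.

[kazuvat]

/k/ (word-initial) fails the environment for rule 3, so it stays [k].
/a/ — not in any rule's target class → [a].
Rule 4 applies to /s/ (between /a/ and /u/: between two vowels) → [z].
/u/ — not in any rule's target class → [u].
/f/ meets the environment for rule 4 (between two vowels) → [v].
/a/ (between /f/ and /t/): no rule targets it → [a].
/t/ — word-final; rule 2 does not apply here → [t].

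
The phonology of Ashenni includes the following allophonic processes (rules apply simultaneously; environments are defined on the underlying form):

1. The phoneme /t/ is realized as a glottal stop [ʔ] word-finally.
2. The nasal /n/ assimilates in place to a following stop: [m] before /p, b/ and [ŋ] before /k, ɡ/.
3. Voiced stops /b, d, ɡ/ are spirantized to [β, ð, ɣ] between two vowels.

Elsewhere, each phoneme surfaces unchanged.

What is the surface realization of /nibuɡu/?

/n/ (word-initial) is in the target of rule 2 but the environment (before a labial or velar stop) is not met → [n].
/i/ — not in any rule's target class → [i].
Rule 3 applies to /b/ (between /i/ and /u/: between two vowels) → [β].
/u/ (between /b/ and /ɡ/) is unaffected → [u].
/ɡ/ (between /u/ and /u/): between two vowels, so rule 3 applies → [ɣ].
/u/ (word-final): no rule targets it → [u].

[niβuɣu]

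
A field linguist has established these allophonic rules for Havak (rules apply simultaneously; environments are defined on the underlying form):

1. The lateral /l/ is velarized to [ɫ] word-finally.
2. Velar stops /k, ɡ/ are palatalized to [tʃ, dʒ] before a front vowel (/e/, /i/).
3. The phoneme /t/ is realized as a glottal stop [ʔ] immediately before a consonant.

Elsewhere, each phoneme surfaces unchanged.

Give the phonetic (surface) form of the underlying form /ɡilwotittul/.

[dʒilwotiʔtuɫ]

/ɡ/ (word-initial) occurs before a front vowel → [dʒ] by rule 2.
/i/ (between /ɡ/ and /l/): no rule targets it → [i].
/l/ — between /i/ and /w/; rule 1 does not apply here → [l].
/w/ stays [w].
/o/ (between /w/ and /t/): no rule targets it → [o].
/t/ (between /o/ and /i/) fails the environment for rule 3, so it stays [t].
/i/ (between /t/ and /t/): no rule targets it → [i].
/t/ (between /i/ and /t/) occurs immediately before a consonant → [ʔ] by rule 3.
/t/ (between /t/ and /u/) is in the target of rule 3 but the environment (immediately before a consonant) is not met → [t].
/u/ — not in any rule's target class → [u].
Rule 1 applies to /l/ (word-final: word-finally) → [ɫ].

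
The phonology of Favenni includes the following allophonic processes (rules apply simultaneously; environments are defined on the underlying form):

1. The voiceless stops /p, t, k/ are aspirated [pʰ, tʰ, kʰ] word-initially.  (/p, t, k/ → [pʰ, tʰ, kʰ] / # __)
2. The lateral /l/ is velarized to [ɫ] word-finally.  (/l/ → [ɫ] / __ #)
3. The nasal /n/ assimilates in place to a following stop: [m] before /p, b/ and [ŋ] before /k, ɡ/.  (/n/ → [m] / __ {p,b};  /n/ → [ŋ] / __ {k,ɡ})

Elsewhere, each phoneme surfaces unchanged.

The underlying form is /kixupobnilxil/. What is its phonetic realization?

[kʰixupobnilxiɫ]

/k/ meets the environment for rule 1 (word-initially) → [kʰ].
/i/ (between /k/ and /x/): no rule targets it → [i].
/x/ stays [x].
/u/ — not in any rule's target class → [u].
/p/ (between /u/ and /o/) fails the environment for rule 1, so it stays [p].
/o/ — not in any rule's target class → [o].
/b/ (between /o/ and /n/): no rule targets it → [b].
/n/ (between /b/ and /i/): rule 3 targets it, but not before a labial or velar stop → unchanged [n].
/i/ stays [i].
/l/ (between /i/ and /x/): rule 2 targets it, but not word-finally → unchanged [l].
/x/ — not in any rule's target class → [x].
/i/ (between /x/ and /l/): no rule targets it → [i].
Rule 2 applies to /l/ (word-final: word-finally) → [ɫ].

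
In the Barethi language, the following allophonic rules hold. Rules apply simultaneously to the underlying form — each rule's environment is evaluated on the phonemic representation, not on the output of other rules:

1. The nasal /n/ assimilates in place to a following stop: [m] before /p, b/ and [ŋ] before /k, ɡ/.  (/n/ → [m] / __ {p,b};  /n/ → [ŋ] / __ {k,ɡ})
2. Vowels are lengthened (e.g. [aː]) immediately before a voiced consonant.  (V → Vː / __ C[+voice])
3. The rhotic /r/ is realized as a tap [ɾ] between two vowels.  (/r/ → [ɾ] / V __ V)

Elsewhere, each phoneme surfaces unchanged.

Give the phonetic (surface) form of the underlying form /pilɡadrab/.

/i/ — between /p/ and /l/, before a voiced consonant — surfaces as [iː] (rule 2).
/a/ meets the environment for rule 2 (before a voiced consonant) → [aː].
/r/ (between /d/ and /a/) is in the target of rule 3 but the environment (between two vowels) is not met → [r].
/a/ (between /r/ and /b/): before a voiced consonant, so rule 2 applies → [aː].

[piːlɡaːdraːb]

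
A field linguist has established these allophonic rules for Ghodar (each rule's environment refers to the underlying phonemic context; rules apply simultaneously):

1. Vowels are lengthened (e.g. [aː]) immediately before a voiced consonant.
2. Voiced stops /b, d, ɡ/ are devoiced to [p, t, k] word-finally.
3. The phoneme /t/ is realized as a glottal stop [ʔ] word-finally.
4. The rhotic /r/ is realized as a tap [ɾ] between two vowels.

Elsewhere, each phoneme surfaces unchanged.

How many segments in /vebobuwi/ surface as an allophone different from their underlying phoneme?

3

Segments that undergo a rule: /e/ → [eː] (rule 1); /o/ → [oː] (rule 1); /u/ → [uː] (rule 1).
All other segments surface unchanged.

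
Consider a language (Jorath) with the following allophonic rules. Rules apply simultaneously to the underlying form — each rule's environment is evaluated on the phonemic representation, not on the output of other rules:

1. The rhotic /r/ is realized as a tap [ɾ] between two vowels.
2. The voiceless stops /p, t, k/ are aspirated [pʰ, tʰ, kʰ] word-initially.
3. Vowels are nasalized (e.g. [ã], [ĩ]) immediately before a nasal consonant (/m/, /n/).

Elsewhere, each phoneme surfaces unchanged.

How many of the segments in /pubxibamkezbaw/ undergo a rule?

Segments that undergo a rule: /p/ → [pʰ] (rule 2); /a/ → [ã] (rule 3).
All other segments surface unchanged.

2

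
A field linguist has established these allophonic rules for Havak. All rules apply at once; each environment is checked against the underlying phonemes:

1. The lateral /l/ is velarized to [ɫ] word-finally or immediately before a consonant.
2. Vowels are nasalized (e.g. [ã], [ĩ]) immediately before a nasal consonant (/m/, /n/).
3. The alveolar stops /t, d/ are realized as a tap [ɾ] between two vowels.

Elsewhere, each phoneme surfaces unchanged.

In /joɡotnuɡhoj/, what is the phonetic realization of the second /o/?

[o]

/o/ (between /ɡ/ and /t/) is in the target of rule 2 but the environment (before a nasal consonant) is not met → [o].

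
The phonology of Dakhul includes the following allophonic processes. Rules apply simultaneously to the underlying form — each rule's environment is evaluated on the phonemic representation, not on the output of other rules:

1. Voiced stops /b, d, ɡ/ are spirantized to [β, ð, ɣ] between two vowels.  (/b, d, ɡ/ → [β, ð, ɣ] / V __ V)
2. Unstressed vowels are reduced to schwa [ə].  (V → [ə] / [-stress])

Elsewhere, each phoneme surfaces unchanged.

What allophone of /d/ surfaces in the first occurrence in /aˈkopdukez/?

/d/ (between /p/ and /u/) fails the environment for rule 1, so it stays [d].

[d]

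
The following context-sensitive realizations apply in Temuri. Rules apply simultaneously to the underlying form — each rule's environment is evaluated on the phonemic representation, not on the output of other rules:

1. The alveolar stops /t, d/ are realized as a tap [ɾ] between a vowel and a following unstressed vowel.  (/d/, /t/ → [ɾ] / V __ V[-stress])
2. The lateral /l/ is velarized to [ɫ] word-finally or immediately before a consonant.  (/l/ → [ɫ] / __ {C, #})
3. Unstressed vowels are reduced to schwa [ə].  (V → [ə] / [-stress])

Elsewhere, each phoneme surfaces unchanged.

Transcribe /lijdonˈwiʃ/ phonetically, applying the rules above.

/l/ (word-initial): rule 2 targets it, but not word-finally or immediately before a consonant → unchanged [l].
/i/ (between /l/ and /j/) occurs in an unstressed syllable → [ə] by rule 3.
/j/ (between /i/ and /d/): no rule targets it → [j].
/d/ (between /j/ and /o/) fails the environment for rule 1, so it stays [d].
/o/ meets the environment for rule 3 (in an unstressed syllable) → [ə].
/n/ — not in any rule's target class → [n].
/w/ (between /n/ and /i/) is unaffected → [w].
/i/ (between /w/ and /ʃ/) fails the environment for rule 3, so it stays [i].
/ʃ/ (word-final) is unaffected → [ʃ].

[ləjdənˈwiʃ]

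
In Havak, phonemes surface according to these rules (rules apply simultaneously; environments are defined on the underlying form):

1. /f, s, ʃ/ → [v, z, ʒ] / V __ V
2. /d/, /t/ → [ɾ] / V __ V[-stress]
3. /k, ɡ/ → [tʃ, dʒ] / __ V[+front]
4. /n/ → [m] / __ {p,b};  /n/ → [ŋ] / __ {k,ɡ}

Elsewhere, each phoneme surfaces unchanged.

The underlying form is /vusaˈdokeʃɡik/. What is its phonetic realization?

/v/ (word-initial): no rule targets it → [v].
/u/ — not in any rule's target class → [u].
Rule 1 applies to /s/ (between /u/ and /a/: between two vowels) → [z].
/a/ (between /s/ and /d/): no rule targets it → [a].
/d/ (between /a/ and /o/) fails the environment for rule 2, so it stays [d].
/o/ — not in any rule's target class → [o].
/k/ — between /o/ and /e/, before a front vowel — surfaces as [tʃ] (rule 3).
/e/ (between /k/ and /ʃ/) is unaffected → [e].
/ʃ/ (between /e/ and /ɡ/): rule 1 targets it, but not between two vowels → unchanged [ʃ].
/ɡ/ meets the environment for rule 3 (before a front vowel) → [dʒ].
/i/ stays [i].
/k/ (word-final) fails the environment for rule 3, so it stays [k].

[vuzaˈdotʃeʃdʒik]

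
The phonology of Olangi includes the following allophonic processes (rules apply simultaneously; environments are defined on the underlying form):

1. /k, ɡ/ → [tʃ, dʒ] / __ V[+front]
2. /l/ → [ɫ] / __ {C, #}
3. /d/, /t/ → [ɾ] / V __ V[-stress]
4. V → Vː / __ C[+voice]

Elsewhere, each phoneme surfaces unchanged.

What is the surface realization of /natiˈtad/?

[naɾiˈtaːd]

/n/ — not in any rule's target class → [n].
/a/ (between /n/ and /t/) is in the target of rule 4 but the environment (before a voiced consonant) is not met → [a].
/t/ meets the environment for rule 3 (between a vowel and a following unstressed vowel) → [ɾ].
/i/ (between /t/ and /t/): rule 4 targets it, but not before a voiced consonant → unchanged [i].
/t/ (between /i/ and /a/) is in the target of rule 3 but the environment (between a vowel and a following unstressed vowel) is not met → [t].
/a/ (between /t/ and /d/): before a voiced consonant, so rule 4 applies → [aː].
/d/ (word-final): rule 3 targets it, but not between a vowel and a following unstressed vowel → unchanged [d].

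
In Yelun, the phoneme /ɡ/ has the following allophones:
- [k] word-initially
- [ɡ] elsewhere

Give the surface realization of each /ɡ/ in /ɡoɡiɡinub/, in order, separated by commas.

Occurrence 1 (position 1): word-initially → [k].
Occurrence 2 (position 3): no conditioning environment matches → elsewhere allophone [ɡ].
Occurrence 3 (position 5): no conditioning environment matches → elsewhere allophone [ɡ].

[k], [ɡ], [ɡ]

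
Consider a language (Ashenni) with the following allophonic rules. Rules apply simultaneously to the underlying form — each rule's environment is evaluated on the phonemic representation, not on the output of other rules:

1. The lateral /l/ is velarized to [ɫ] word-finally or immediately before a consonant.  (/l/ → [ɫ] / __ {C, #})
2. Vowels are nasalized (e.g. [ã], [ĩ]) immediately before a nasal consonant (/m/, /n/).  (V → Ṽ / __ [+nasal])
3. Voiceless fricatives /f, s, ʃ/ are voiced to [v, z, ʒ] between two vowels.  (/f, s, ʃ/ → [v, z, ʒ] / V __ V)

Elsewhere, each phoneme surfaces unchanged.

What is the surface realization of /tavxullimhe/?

[tavxuɫlĩmhe]

/t/ (word-initial): no rule targets it → [t].
/a/ — between /t/ and /v/; rule 2 does not apply here → [a].
/v/ stays [v].
/x/ (between /v/ and /u/): no rule targets it → [x].
/u/ — between /x/ and /l/; rule 2 does not apply here → [u].
/l/ (between /u/ and /l/): word-finally or immediately before a consonant, so rule 1 applies → [ɫ].
/l/ (between /l/ and /i/) is in the target of rule 1 but the environment (word-finally or immediately before a consonant) is not met → [l].
Rule 2 applies to /i/ (between /l/ and /m/: before a nasal consonant) → [ĩ].
/m/ — not in any rule's target class → [m].
/h/ — not in any rule's target class → [h].
/e/ (word-final) fails the environment for rule 2, so it stays [e].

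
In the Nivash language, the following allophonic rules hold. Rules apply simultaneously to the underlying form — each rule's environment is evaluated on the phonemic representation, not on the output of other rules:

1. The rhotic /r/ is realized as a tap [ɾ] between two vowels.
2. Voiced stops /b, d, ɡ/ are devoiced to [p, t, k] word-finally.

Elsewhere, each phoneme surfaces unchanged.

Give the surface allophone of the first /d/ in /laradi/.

[d]

/d/ (between /a/ and /i/): rule 2 targets it, but not word-finally → unchanged [d].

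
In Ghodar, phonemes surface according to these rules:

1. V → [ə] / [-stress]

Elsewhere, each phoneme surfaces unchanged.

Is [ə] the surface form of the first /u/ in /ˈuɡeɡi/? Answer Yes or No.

No

/u/ (word-initial) fails the environment for rule 1, so it stays [u].
The actual realization is [u], not [ə].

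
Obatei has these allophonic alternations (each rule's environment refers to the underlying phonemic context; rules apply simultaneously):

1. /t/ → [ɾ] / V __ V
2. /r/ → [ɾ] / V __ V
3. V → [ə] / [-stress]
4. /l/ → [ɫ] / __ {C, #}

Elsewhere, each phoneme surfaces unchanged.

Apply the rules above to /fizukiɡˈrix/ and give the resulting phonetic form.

[fəzəkəɡˈrix]

/f/ — not in any rule's target class → [f].
/i/ (between /f/ and /z/) occurs in an unstressed syllable → [ə] by rule 3.
/z/ (between /i/ and /u/): no rule targets it → [z].
Rule 3 applies to /u/ (between /z/ and /k/: in an unstressed syllable) → [ə].
/k/ (between /u/ and /i/) is unaffected → [k].
/i/ meets the environment for rule 3 (in an unstressed syllable) → [ə].
/ɡ/ (between /i/ and /r/) is unaffected → [ɡ].
/r/ (between /ɡ/ and /i/) is in the target of rule 2 but the environment (between two vowels) is not met → [r].
/i/ (between /r/ and /x/): rule 3 targets it, but not in an unstressed syllable → unchanged [i].
/x/ — not in any rule's target class → [x].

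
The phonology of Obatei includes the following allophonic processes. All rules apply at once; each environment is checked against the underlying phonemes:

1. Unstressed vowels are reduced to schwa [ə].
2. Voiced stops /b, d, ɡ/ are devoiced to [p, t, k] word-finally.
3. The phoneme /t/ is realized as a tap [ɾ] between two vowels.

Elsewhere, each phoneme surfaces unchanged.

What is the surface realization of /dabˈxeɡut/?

[dəbˈxeɡət]

/d/ (word-initial) fails the environment for rule 2, so it stays [d].
Rule 1 applies to /a/ (between /d/ and /b/: in an unstressed syllable) → [ə].
/b/ — between /a/ and /x/; rule 2 does not apply here → [b].
/e/ (between /x/ and /ɡ/) fails the environment for rule 1, so it stays [e].
/ɡ/ (between /e/ and /u/): rule 2 targets it, but not word-finally → unchanged [ɡ].
/u/ meets the environment for rule 1 (in an unstressed syllable) → [ə].
/t/ (word-final) fails the environment for rule 3, so it stays [t].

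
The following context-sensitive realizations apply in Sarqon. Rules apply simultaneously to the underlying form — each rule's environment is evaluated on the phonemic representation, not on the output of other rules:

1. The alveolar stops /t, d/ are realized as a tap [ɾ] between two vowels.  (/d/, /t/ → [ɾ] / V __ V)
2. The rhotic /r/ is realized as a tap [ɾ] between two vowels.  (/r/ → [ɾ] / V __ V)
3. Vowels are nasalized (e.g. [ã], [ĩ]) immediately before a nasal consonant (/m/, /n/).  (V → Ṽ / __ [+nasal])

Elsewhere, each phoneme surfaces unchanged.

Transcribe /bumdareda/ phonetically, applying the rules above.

[bũmdaɾeɾa]

/b/ (word-initial) is unaffected → [b].
/u/ (between /b/ and /m/): before a nasal consonant, so rule 3 applies → [ũ].
/m/ (between /u/ and /d/): no rule targets it → [m].
/d/ (between /m/ and /a/): rule 1 targets it, but not between two vowels → unchanged [d].
/a/ (between /d/ and /r/) fails the environment for rule 3, so it stays [a].
/r/ meets the environment for rule 2 (between two vowels) → [ɾ].
/e/ — between /r/ and /d/; rule 3 does not apply here → [e].
/d/ — between /e/ and /a/, between two vowels — surfaces as [ɾ] (rule 1).
/a/ (word-final): rule 3 targets it, but not before a nasal consonant → unchanged [a].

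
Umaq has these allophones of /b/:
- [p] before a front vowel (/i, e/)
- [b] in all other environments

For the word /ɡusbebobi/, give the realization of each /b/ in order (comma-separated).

[p], [b], [p]

Occurrence 1 (position 4): before a front vowel (/i, e/) → [p].
Occurrence 2 (position 6): no conditioning environment matches → elsewhere allophone [b].
Occurrence 3 (position 8): before a front vowel (/i, e/) → [p].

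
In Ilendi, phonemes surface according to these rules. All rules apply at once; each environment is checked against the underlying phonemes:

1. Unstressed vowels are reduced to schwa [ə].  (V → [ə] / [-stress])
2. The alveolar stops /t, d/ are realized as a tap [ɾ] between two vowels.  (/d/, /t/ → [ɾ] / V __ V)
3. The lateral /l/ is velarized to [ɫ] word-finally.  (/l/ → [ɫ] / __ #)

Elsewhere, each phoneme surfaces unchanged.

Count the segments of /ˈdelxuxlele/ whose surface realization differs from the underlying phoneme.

3

Segments that undergo a rule: /u/ → [ə] (rule 1); /e/ → [ə] (rule 1); /e/ → [ə] (rule 1).
All other segments surface unchanged.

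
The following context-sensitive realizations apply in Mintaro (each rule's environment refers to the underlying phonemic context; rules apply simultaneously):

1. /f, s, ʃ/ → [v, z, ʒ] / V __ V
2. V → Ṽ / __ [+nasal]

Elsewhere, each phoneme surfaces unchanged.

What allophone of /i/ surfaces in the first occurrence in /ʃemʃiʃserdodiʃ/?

/i/ (between /ʃ/ and /ʃ/): rule 2 targets it, but not before a nasal consonant → unchanged [i].

[i]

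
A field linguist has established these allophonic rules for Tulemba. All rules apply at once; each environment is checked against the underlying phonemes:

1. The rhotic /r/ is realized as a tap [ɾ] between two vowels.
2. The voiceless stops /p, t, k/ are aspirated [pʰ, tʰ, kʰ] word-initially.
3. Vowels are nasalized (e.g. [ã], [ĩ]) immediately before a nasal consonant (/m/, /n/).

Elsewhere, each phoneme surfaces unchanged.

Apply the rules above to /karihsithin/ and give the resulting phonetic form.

[kʰaɾihsithĩn]

Rule 2 applies to /k/ (word-initial: word-initially) → [kʰ].
/a/ (between /k/ and /r/): rule 3 targets it, but not before a nasal consonant → unchanged [a].
/r/ meets the environment for rule 1 (between two vowels) → [ɾ].
/i/ (between /r/ and /h/): rule 3 targets it, but not before a nasal consonant → unchanged [i].
/h/ stays [h].
/s/ — not in any rule's target class → [s].
/i/ (between /s/ and /t/) is in the target of rule 3 but the environment (before a nasal consonant) is not met → [i].
/t/ (between /i/ and /h/): rule 2 targets it, but not word-initially → unchanged [t].
/h/ (between /t/ and /i/): no rule targets it → [h].
Rule 3 applies to /i/ (between /h/ and /n/: before a nasal consonant) → [ĩ].
/n/ — not in any rule's target class → [n].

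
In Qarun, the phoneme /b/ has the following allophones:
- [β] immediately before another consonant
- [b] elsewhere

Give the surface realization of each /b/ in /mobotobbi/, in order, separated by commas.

Occurrence 1 (position 3): no conditioning environment matches → elsewhere allophone [b].
Occurrence 2 (position 7): immediately before another consonant → [β].
Occurrence 3 (position 8): no conditioning environment matches → elsewhere allophone [b].

[b], [β], [b]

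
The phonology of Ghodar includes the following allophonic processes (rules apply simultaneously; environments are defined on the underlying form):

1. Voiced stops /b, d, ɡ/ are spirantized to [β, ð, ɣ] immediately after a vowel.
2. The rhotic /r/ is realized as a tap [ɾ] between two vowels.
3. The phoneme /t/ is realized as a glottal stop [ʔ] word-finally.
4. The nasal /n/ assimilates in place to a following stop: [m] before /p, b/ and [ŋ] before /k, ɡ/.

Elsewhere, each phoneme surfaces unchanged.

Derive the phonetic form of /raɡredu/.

/r/ (word-initial) fails the environment for rule 2, so it stays [r].
/a/ stays [a].
/ɡ/ (between /a/ and /r/): immediately after a vowel, so rule 1 applies → [ɣ].
/r/ (between /ɡ/ and /e/) fails the environment for rule 2, so it stays [r].
/e/ (between /r/ and /d/) is unaffected → [e].
/d/ (between /e/ and /u/) occurs immediately after a vowel → [ð] by rule 1.
/u/ (word-final): no rule targets it → [u].

[raɣreðu]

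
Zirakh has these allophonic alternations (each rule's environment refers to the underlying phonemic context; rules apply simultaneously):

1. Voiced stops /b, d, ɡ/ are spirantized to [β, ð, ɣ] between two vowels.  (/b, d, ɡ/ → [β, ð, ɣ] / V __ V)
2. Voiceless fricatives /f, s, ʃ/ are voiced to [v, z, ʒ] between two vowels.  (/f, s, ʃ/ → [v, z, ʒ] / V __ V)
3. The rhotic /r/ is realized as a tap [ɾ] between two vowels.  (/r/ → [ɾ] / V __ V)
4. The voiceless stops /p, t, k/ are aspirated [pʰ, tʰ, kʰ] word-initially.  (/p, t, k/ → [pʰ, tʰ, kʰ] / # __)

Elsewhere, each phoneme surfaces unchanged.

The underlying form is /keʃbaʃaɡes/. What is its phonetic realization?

[kʰeʃbaʒaɣes]

/k/ (word-initial): word-initially, so rule 4 applies → [kʰ].
/ʃ/ (between /e/ and /b/) is in the target of rule 2 but the environment (between two vowels) is not met → [ʃ].
/b/ — between /ʃ/ and /a/; rule 1 does not apply here → [b].
/ʃ/ meets the environment for rule 2 (between two vowels) → [ʒ].
Rule 1 applies to /ɡ/ (between /a/ and /e/: between two vowels) → [ɣ].
/s/ — word-final; rule 2 does not apply here → [s].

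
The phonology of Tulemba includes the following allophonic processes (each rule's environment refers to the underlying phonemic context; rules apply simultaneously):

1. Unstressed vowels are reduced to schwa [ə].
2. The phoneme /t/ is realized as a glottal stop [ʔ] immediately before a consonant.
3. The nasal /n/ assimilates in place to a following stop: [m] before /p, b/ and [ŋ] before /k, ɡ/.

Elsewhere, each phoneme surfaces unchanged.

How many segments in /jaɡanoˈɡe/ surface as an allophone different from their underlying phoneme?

Segments that undergo a rule: /a/ → [ə] (rule 1); /a/ → [ə] (rule 1); /o/ → [ə] (rule 1).
All other segments surface unchanged.

3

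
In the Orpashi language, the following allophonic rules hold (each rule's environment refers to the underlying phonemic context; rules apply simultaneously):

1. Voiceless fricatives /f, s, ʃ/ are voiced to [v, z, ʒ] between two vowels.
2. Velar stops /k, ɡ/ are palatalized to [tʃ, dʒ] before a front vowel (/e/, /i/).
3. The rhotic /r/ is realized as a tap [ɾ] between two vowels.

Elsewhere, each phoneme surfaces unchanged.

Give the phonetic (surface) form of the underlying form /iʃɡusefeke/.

[iʃɡuzevetʃe]

/i/ (word-initial) is unaffected → [i].
/ʃ/ (between /i/ and /ɡ/) fails the environment for rule 1, so it stays [ʃ].
/ɡ/ (between /ʃ/ and /u/): rule 2 targets it, but not before a front vowel → unchanged [ɡ].
/u/ — not in any rule's target class → [u].
/s/ (between /u/ and /e/): between two vowels, so rule 1 applies → [z].
/e/ — not in any rule's target class → [e].
/f/ — between /e/ and /e/, between two vowels — surfaces as [v] (rule 1).
/e/ (between /f/ and /k/): no rule targets it → [e].
/k/ meets the environment for rule 2 (before a front vowel) → [tʃ].
/e/ (word-final): no rule targets it → [e].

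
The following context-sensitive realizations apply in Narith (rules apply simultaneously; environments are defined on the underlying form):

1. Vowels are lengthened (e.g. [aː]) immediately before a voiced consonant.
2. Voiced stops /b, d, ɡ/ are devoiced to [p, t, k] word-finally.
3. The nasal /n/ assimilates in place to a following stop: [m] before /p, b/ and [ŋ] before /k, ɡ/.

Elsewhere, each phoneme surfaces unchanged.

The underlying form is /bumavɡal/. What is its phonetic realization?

[buːmaːvɡaːl]

/b/ (word-initial) is in the target of rule 2 but the environment (word-finally) is not met → [b].
Rule 1 applies to /u/ (between /b/ and /m/: before a voiced consonant) → [uː].
/m/ stays [m].
/a/ (between /m/ and /v/) occurs before a voiced consonant → [aː] by rule 1.
/v/ (between /a/ and /ɡ/): no rule targets it → [v].
/ɡ/ (between /v/ and /a/): rule 2 targets it, but not word-finally → unchanged [ɡ].
/a/ meets the environment for rule 1 (before a voiced consonant) → [aː].
/l/ stays [l].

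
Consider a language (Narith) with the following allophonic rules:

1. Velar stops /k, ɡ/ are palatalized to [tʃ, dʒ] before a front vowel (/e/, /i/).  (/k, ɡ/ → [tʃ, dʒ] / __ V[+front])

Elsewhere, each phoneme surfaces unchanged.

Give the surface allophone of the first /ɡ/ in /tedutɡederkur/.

Rule 1 applies to /ɡ/ (between /t/ and /e/: before a front vowel) → [dʒ].

[dʒ]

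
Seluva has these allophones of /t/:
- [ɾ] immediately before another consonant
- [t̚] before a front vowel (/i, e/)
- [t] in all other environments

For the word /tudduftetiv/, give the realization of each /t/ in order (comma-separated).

[t], [t̚], [t̚]

Occurrence 1 (position 1): no conditioning environment matches → elsewhere allophone [t].
Occurrence 2 (position 7): before a front vowel (/i, e/) → [t̚].
Occurrence 3 (position 9): before a front vowel (/i, e/) → [t̚].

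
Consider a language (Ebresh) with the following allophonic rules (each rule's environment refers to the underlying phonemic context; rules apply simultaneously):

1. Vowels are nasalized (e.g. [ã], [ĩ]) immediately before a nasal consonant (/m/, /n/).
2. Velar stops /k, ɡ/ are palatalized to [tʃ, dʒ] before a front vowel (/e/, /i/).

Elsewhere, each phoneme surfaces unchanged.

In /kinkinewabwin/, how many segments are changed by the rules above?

5

Segments that undergo a rule: /k/ → [tʃ] (rule 2); /i/ → [ĩ] (rule 1); /k/ → [tʃ] (rule 2); /i/ → [ĩ] (rule 1); /i/ → [ĩ] (rule 1).
All other segments surface unchanged.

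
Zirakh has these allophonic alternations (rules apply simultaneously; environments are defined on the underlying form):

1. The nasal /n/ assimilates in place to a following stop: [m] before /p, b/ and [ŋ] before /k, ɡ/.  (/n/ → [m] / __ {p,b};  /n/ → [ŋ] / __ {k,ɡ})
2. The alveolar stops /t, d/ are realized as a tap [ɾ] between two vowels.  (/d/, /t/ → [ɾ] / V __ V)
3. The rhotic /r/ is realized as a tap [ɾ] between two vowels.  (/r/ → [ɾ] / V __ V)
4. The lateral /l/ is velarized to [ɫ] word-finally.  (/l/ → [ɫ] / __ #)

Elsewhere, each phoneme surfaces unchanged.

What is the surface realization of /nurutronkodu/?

/n/ — word-initial; rule 1 does not apply here → [n].
/u/ (between /n/ and /r/) is unaffected → [u].
/r/ (between /u/ and /u/): between two vowels, so rule 3 applies → [ɾ].
/u/ — not in any rule's target class → [u].
/t/ (between /u/ and /r/): rule 2 targets it, but not between two vowels → unchanged [t].
/r/ (between /t/ and /o/) is in the target of rule 3 but the environment (between two vowels) is not met → [r].
/o/ (between /r/ and /n/): no rule targets it → [o].
/n/ meets the environment for rule 1 (before a labial or velar stop) → [ŋ].
/k/ (between /n/ and /o/): no rule targets it → [k].
/o/ (between /k/ and /d/) is unaffected → [o].
Rule 2 applies to /d/ (between /o/ and /u/: between two vowels) → [ɾ].
/u/ (word-final): no rule targets it → [u].

[nuɾutroŋkoɾu]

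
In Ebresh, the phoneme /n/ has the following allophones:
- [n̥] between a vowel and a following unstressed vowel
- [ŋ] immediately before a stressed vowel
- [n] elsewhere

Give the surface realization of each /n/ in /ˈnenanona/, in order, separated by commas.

Occurrence 1 (position 1): immediately before a stressed vowel → [ŋ].
Occurrence 2 (position 3): between a vowel and a following unstressed vowel → [n̥].
Occurrence 3 (position 5): between a vowel and a following unstressed vowel → [n̥].
Occurrence 4 (position 7): between a vowel and a following unstressed vowel → [n̥].

[ŋ], [n̥], [n̥], [n̥]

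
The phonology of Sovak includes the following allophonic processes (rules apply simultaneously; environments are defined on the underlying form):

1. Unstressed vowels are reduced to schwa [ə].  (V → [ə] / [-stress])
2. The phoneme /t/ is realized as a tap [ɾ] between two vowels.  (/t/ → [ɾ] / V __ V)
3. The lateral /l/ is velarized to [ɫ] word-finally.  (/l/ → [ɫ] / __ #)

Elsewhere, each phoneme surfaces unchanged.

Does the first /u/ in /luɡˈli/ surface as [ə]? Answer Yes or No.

/u/ (between /l/ and /ɡ/) occurs in an unstressed syllable → [ə] by rule 1.
The actual realization is [ə], which matches [ə].

Yes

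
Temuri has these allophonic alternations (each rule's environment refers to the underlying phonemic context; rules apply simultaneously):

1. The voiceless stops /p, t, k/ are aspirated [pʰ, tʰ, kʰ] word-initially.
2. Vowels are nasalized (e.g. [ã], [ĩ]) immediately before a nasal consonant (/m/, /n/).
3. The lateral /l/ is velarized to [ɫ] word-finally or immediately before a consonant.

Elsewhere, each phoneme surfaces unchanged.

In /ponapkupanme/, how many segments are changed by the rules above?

Segments that undergo a rule: /p/ → [pʰ] (rule 1); /o/ → [õ] (rule 2); /a/ → [ã] (rule 2).
All other segments surface unchanged.

3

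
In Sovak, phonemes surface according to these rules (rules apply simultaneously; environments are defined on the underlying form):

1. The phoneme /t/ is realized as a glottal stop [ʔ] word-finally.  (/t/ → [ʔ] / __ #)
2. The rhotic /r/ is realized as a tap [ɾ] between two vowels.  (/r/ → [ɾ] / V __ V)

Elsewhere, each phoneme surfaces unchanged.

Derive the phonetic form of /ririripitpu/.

[riɾiɾipitpu]

/r/ (word-initial): rule 2 targets it, but not between two vowels → unchanged [r].
Rule 2 applies to /r/ (between /i/ and /i/: between two vowels) → [ɾ].
/r/ (between /i/ and /i/) occurs between two vowels → [ɾ] by rule 2.
/t/ (between /i/ and /p/): rule 1 targets it, but not word-finally → unchanged [t].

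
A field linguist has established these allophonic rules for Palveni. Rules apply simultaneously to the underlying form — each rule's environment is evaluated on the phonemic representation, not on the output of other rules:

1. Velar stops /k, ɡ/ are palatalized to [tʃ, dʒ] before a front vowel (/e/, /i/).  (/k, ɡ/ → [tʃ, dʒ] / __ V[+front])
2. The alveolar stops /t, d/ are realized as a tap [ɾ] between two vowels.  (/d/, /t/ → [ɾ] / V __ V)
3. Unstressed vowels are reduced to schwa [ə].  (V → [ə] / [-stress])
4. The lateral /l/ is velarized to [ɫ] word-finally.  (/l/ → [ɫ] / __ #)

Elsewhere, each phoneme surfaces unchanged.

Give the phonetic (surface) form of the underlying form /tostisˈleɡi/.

/t/ (word-initial) is in the target of rule 2 but the environment (between two vowels) is not met → [t].
/o/ meets the environment for rule 3 (in an unstressed syllable) → [ə].
/s/ stays [s].
/t/ — between /s/ and /i/; rule 2 does not apply here → [t].
/i/ (between /t/ and /s/) occurs in an unstressed syllable → [ə] by rule 3.
/s/ — not in any rule's target class → [s].
/l/ (between /s/ and /e/) is in the target of rule 4 but the environment (word-finally) is not met → [l].
/e/ — between /l/ and /ɡ/; rule 3 does not apply here → [e].
/ɡ/ (between /e/ and /i/) occurs before a front vowel → [dʒ] by rule 1.
/i/ — word-final, in an unstressed syllable — surfaces as [ə] (rule 3).

[təstəsˈledʒə]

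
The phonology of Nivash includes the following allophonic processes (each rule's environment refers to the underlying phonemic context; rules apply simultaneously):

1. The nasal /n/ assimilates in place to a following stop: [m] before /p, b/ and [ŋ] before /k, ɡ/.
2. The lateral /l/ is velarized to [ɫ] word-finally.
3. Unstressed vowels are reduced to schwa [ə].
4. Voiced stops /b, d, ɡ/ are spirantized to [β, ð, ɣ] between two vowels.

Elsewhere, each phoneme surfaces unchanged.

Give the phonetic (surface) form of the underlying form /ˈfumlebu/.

[ˈfumləβə]

/f/ (word-initial) is unaffected → [f].
/u/ (between /f/ and /m/) fails the environment for rule 3, so it stays [u].
/m/ stays [m].
/l/ — between /m/ and /e/; rule 2 does not apply here → [l].
/e/ (between /l/ and /b/): in an unstressed syllable, so rule 3 applies → [ə].
/b/ — between /e/ and /u/, between two vowels — surfaces as [β] (rule 4).
/u/ — word-final, in an unstressed syllable — surfaces as [ə] (rule 3).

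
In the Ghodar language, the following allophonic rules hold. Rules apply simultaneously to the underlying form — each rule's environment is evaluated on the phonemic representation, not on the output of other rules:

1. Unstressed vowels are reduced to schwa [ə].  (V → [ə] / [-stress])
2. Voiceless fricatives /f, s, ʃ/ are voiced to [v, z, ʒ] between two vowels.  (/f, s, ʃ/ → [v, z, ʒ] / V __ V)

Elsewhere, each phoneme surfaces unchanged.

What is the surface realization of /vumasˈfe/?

[vəməsˈfe]

/v/ — not in any rule's target class → [v].
/u/ — between /v/ and /m/, in an unstressed syllable — surfaces as [ə] (rule 1).
/m/ (between /u/ and /a/) is unaffected → [m].
/a/ (between /m/ and /s/): in an unstressed syllable, so rule 1 applies → [ə].
/s/ (between /a/ and /f/) is in the target of rule 2 but the environment (between two vowels) is not met → [s].
/f/ (between /s/ and /e/): rule 2 targets it, but not between two vowels → unchanged [f].
/e/ (word-final) is in the target of rule 1 but the environment (in an unstressed syllable) is not met → [e].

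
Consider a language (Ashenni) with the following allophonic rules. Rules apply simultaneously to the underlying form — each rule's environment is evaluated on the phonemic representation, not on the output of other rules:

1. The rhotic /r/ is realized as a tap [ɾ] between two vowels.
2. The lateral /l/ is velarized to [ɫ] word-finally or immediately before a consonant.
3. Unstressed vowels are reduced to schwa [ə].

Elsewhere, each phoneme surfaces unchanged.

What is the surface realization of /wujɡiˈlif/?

[wəjɡəˈlif]

/w/ (word-initial) is unaffected → [w].
/u/ (between /w/ and /j/) occurs in an unstressed syllable → [ə] by rule 3.
/j/ — not in any rule's target class → [j].
/ɡ/ (between /j/ and /i/): no rule targets it → [ɡ].
/i/ (between /ɡ/ and /l/) occurs in an unstressed syllable → [ə] by rule 3.
/l/ (between /i/ and /i/): rule 2 targets it, but not word-finally or immediately before a consonant → unchanged [l].
/i/ (between /l/ and /f/): rule 3 targets it, but not in an unstressed syllable → unchanged [i].
/f/ (word-final): no rule targets it → [f].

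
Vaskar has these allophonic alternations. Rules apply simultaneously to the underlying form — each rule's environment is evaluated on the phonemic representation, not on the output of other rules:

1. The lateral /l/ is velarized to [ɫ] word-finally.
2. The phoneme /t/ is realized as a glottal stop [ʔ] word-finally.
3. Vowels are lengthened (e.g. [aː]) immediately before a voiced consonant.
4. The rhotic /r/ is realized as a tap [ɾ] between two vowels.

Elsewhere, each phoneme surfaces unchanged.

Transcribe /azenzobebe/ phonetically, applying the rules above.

/a/ — word-initial, before a voiced consonant — surfaces as [aː] (rule 3).
/z/ stays [z].
/e/ (between /z/ and /n/): before a voiced consonant, so rule 3 applies → [eː].
/n/ stays [n].
/z/ (between /n/ and /o/): no rule targets it → [z].
/o/ meets the environment for rule 3 (before a voiced consonant) → [oː].
/b/ (between /o/ and /e/): no rule targets it → [b].
/e/ — between /b/ and /b/, before a voiced consonant — surfaces as [eː] (rule 3).
/b/ — not in any rule's target class → [b].
/e/ (word-final): rule 3 targets it, but not before a voiced consonant → unchanged [e].

[aːzeːnzoːbeːbe]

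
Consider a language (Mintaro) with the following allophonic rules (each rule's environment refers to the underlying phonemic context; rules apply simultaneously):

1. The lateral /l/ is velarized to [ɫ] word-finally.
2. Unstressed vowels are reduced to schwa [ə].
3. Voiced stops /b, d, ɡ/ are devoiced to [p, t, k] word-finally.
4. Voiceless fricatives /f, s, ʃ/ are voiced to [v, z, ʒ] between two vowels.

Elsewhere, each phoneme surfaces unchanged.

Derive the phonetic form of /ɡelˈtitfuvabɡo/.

/ɡ/ — word-initial; rule 3 does not apply here → [ɡ].
/e/ meets the environment for rule 2 (in an unstressed syllable) → [ə].
/l/ — between /e/ and /t/; rule 1 does not apply here → [l].
/t/ — not in any rule's target class → [t].
/i/ (between /t/ and /t/) is in the target of rule 2 but the environment (in an unstressed syllable) is not met → [i].
/t/ stays [t].
/f/ (between /t/ and /u/): rule 4 targets it, but not between two vowels → unchanged [f].
/u/ (between /f/ and /v/): in an unstressed syllable, so rule 2 applies → [ə].
/v/ (between /u/ and /a/): no rule targets it → [v].
/a/ — between /v/ and /b/, in an unstressed syllable — surfaces as [ə] (rule 2).
/b/ (between /a/ and /ɡ/) is in the target of rule 3 but the environment (word-finally) is not met → [b].
/ɡ/ (between /b/ and /o/) is in the target of rule 3 but the environment (word-finally) is not met → [ɡ].
Rule 2 applies to /o/ (word-final: in an unstressed syllable) → [ə].

[ɡəlˈtitfəvəbɡə]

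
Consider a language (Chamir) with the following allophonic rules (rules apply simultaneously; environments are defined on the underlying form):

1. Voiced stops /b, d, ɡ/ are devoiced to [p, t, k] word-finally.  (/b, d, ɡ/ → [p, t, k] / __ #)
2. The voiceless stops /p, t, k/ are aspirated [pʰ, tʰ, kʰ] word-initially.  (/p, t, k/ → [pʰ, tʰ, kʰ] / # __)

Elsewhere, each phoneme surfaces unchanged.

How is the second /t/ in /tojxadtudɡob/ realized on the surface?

[t]

/t/ (between /d/ and /u/): rule 2 targets it, but not word-initially → unchanged [t].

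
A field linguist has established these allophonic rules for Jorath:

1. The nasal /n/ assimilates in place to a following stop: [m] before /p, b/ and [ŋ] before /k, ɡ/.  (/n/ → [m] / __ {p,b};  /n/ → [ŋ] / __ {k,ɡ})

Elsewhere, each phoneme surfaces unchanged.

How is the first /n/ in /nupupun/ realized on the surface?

[n]

/n/ (word-initial) fails the environment for rule 1, so it stays [n].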